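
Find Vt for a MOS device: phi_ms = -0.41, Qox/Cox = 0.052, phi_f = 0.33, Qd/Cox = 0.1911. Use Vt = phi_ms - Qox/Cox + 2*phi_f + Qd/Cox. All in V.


Step 1: Vt = phi_ms - Qox/Cox + 2*phi_f + Qd/Cox
Step 2: Vt = -0.41 - 0.052 + 2*0.33 + 0.1911
Step 3: Vt = -0.41 - 0.052 + 0.66 + 0.1911
Step 4: Vt = 0.3891 V

0.3891


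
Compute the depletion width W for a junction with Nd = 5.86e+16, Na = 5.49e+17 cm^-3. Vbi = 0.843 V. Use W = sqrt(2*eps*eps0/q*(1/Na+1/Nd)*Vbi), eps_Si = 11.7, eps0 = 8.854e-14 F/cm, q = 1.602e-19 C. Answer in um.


Step 1: 1/Na + 1/Nd = 1/5.49e+17 + 1/5.86e+16 = 1.88863e-17
Step 2: 2*eps*eps0/q = 2*11.7*8.854e-14/1.602e-19 = 1.293281e+07
Step 3: W^2 = 1.293281e+07 * 1.88863e-17 * 0.843 = 2.05905e-10
Step 4: W = sqrt(2.05905e-10) = 1.435e-05 cm = 0.1435 um

0.1435


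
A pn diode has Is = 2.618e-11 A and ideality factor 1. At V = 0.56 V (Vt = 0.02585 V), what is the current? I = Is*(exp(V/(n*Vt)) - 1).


Step 1: V/(n*Vt) = 0.56/(1*0.02585) = 21.6634
Step 2: exp(21.6634) = 2.5603e+09
Step 3: I = 2.618e-11 * (2.5603e+09 - 1) = 6.70e-02 A

6.70e-02


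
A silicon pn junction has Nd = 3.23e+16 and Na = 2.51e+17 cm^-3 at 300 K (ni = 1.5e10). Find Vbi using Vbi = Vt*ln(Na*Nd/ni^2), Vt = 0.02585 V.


Step 1: Compute Na*Nd/ni^2 = 2.51e+17 * 3.23e+16 / (1.5e10)^2 = 3.6032e+13
Step 2: ln(3.6032e+13) = 31.2154
Step 3: Vbi = 0.02585 * 31.2154 = 0.807 V

0.807


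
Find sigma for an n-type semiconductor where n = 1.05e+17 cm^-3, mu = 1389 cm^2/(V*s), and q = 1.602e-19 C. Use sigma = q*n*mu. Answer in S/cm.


Step 1: sigma = q * n * mu
Step 2: sigma = 1.602e-19 * 1.05e+17 * 1389
Step 3: sigma = 2.336e+01 S/cm

2.336e+01


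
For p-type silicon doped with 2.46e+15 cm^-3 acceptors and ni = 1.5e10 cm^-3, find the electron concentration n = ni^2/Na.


Step 1: Majority hole concentration p ≈ Na = 2.46e+15 cm^-3
Step 2: n = ni^2 / Na = (1.5e10)^2 / 2.46e+15
Step 3: n = 9.15e+04 cm^-3

9.15e+04


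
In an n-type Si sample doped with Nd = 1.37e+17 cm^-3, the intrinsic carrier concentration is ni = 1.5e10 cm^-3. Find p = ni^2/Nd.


Step 1: Since Nd >> ni, n ≈ Nd = 1.37e+17 cm^-3
Step 2: p = ni^2 / n = (1.5e10)^2 / 1.37e+17
Step 3: p = 2.25e20 / 1.37e+17 = 1.64e+03 cm^-3

1.64e+03


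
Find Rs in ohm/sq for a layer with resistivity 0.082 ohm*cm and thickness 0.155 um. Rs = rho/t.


Step 1: Convert thickness to cm: t = 0.155 um = 1.5500e-05 cm
Step 2: Rs = rho / t = 0.082 / 1.5500e-05
Step 3: Rs = 5290.3 ohm/sq

5290.3


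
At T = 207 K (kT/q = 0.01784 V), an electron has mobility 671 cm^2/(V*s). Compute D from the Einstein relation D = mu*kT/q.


Step 1: D = mu * (kT/q)
Step 2: D = 671 * 0.01784
Step 3: D = 11.97 cm^2/s

11.97


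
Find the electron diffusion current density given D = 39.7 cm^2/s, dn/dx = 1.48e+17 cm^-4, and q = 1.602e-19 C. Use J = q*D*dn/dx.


Step 1: J = q * D * (dn/dx)
Step 2: J = 1.602e-19 * 39.7 * 1.48e+17
Step 3: J = 9.41e-01 A/cm^2

9.41e-01


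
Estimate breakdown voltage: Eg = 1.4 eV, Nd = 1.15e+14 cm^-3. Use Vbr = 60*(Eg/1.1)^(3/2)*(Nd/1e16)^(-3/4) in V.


Step 1: Eg/1.1 = 1.4/1.1 = 1.272727
Step 2: (Eg/1.1)^1.5 = 1.272727^1.5 = 1.435830
Step 3: (Nd/1e16)^(-0.75) = (0.0115)^(-0.75) = 28.475845
Step 4: Vbr = 60 * 1.435830 * 28.475845 = 2453.2 V

2453.2


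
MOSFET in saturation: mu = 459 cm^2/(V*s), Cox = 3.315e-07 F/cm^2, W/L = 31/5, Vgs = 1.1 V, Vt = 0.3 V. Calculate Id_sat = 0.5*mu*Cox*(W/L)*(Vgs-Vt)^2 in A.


Step 1: Overdrive voltage Vov = Vgs - Vt = 1.1 - 0.3 = 0.8 V
Step 2: W/L = 31/5 = 6.2
Step 3: Id = 0.5 * 459 * 3.315e-07 * 6.2 * 0.8^2
Step 4: Id = 3.02e-04 A

3.02e-04


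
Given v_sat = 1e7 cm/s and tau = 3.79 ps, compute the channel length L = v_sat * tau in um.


Step 1: tau in seconds = 3.79 ps * 1e-12 = 3.7900e-12 s
Step 2: L = v_sat * tau = 1e7 * 3.7900e-12 = 3.7900e-05 cm
Step 3: L in um = 3.7900e-05 * 1e4 = 0.379 um

0.379


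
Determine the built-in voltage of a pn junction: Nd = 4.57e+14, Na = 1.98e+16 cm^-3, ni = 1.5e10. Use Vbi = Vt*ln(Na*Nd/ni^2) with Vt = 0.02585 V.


Step 1: Compute Na*Nd/ni^2 = 1.98e+16 * 4.57e+14 / (1.5e10)^2 = 4.0216e+10
Step 2: ln(4.0216e+10) = 24.4175
Step 3: Vbi = 0.02585 * 24.4175 = 0.631 V

0.631


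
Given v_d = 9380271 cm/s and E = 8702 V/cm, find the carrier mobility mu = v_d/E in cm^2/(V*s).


Step 1: mu = v_d / E
Step 2: mu = 9380271 / 8702
Step 3: mu = 1077.94 cm^2/(V*s)

1077.94


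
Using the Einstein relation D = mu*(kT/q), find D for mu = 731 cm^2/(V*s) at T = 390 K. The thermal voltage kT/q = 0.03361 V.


Step 1: D = mu * (kT/q)
Step 2: D = 731 * 0.03361
Step 3: D = 24.57 cm^2/s

24.57


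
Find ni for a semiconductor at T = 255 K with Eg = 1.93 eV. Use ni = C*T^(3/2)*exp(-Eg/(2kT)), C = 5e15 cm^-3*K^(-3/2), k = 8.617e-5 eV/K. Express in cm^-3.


Step 1: Compute kT = 8.617e-5 * 255 = 0.02197335 eV
Step 2: Exponent = -Eg/(2kT) = -1.93/(2*0.02197335) = -43.91684
Step 3: T^(3/2) = 255^1.5 = 4072.02
Step 4: ni = 5e15 * 4072.02 * exp(-43.91684) = 1.72e+00 cm^-3

1.72e+00


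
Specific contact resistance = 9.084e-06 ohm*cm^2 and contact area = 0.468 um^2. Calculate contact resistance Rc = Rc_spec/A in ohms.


Step 1: Convert area to cm^2: 0.468 um^2 = 4.6800e-09 cm^2
Step 2: Rc = Rc_spec / A = 9.084e-06 / 4.6800e-09
Step 3: Rc = 1.94e+03 ohms

1.94e+03


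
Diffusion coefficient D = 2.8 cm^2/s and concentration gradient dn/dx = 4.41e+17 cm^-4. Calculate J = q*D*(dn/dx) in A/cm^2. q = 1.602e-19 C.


Step 1: J = q * D * (dn/dx)
Step 2: J = 1.602e-19 * 2.8 * 4.41e+17
Step 3: J = 1.98e-01 A/cm^2

1.98e-01


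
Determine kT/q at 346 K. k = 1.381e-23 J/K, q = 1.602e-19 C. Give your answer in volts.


Step 1: kT = 1.381e-23 * 346 = 4.77826e-21 J
Step 2: Vt = kT/q = 4.77826e-21 / 1.602e-19
Step 3: Vt = 0.02983 V

0.02983


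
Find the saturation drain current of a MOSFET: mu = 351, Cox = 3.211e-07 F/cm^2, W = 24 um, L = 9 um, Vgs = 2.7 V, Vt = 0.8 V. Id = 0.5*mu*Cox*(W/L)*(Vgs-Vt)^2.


Step 1: Overdrive voltage Vov = Vgs - Vt = 2.7 - 0.8 = 1.9 V
Step 2: W/L = 24/9 = 2.66667
Step 3: Id = 0.5 * 351 * 3.211e-07 * 2.66667 * 1.9^2
Step 4: Id = 5.42e-04 A

5.42e-04


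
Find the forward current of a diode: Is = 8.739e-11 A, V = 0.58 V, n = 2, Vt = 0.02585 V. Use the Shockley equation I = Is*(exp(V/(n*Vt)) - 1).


Step 1: V/(n*Vt) = 0.58/(2*0.02585) = 11.2186
Step 2: exp(11.2186) = 7.4503e+04
Step 3: I = 8.739e-11 * (7.4503e+04 - 1) = 6.51e-06 A

6.51e-06


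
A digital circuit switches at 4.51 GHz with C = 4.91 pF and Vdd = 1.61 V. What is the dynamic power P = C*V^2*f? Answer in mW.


Step 1: V^2 = 1.61^2 = 2.5921 V^2
Step 2: P = C*V^2*f = 4.91e-12 F * 2.5921 * 4.51e9 Hz
Step 3: P = 5.739972161e-02 W
Step 4: P = 57.4 mW

57.4


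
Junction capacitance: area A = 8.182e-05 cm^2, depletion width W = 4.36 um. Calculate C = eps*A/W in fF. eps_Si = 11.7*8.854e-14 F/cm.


Step 1: eps_Si = 11.7 * 8.854e-14 = 1.035918e-12 F/cm
Step 2: W in cm = 4.36 * 1e-4 = 4.36e-04 cm
Step 3: C = 1.035918e-12 * 8.182e-05 / 4.36e-04 = 1.944009e-13 F
Step 4: C = 194.4 fF

194.4


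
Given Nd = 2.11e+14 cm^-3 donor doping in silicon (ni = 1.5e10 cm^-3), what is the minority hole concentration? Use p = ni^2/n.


Step 1: Since Nd >> ni, n ≈ Nd = 2.11e+14 cm^-3
Step 2: p = ni^2 / n = (1.5e10)^2 / 2.11e+14
Step 3: p = 2.25e20 / 2.11e+14 = 1.07e+06 cm^-3

1.07e+06


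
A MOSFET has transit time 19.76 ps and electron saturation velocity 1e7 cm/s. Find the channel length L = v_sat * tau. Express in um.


Step 1: tau in seconds = 19.76 ps * 1e-12 = 1.9760e-11 s
Step 2: L = v_sat * tau = 1e7 * 1.9760e-11 = 1.9760e-04 cm
Step 3: L in um = 1.9760e-04 * 1e4 = 1.976 um

1.976


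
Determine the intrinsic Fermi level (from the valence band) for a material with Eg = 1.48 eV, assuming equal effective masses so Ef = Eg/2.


Step 1: For an intrinsic semiconductor, the Fermi level sits at midgap.
Step 2: Ef = Eg / 2 = 1.48 / 2 = 0.74 eV

0.74


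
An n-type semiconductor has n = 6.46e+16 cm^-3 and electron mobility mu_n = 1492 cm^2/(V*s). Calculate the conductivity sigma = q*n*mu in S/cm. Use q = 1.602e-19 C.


Step 1: sigma = q * n * mu
Step 2: sigma = 1.602e-19 * 6.46e+16 * 1492
Step 3: sigma = 1.544e+01 S/cm

1.544e+01


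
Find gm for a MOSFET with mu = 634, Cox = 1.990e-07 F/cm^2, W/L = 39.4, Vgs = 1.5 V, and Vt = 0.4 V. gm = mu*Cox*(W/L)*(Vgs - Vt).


Step 1: Vov = Vgs - Vt = 1.5 - 0.4 = 1.1 V
Step 2: gm = mu * Cox * (W/L) * Vov
Step 3: gm = 634 * 1.990e-07 * 39.4 * 1.1 = 5.47e-03 S

5.47e-03


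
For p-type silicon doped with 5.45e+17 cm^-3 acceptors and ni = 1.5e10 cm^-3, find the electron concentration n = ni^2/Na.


Step 1: Majority hole concentration p ≈ Na = 5.45e+17 cm^-3
Step 2: n = ni^2 / Na = (1.5e10)^2 / 5.45e+17
Step 3: n = 4.13e+02 cm^-3

4.13e+02


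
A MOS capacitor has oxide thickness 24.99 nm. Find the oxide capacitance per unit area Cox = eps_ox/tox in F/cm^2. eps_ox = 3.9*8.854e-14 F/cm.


Step 1: eps_ox = 3.9 * 8.854e-14 = 3.45306e-13 F/cm
Step 2: tox in cm = 24.99 nm * 1e-7 = 2.4990e-06 cm
Step 3: Cox = 3.45306e-13 / 2.4990e-06 = 1.38e-07 F/cm^2

1.38e-07


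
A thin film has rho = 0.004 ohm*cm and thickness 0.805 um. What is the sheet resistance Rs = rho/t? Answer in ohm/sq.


Step 1: Convert thickness to cm: t = 0.805 um = 8.0500e-05 cm
Step 2: Rs = rho / t = 0.004 / 8.0500e-05
Step 3: Rs = 49.7 ohm/sq

49.7


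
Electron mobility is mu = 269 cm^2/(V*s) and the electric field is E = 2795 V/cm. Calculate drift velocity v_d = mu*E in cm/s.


Step 1: v_d = mu * E
Step 2: v_d = 269 * 2795 = 751855
Step 3: v_d = 7.52e+05 cm/s

7.52e+05


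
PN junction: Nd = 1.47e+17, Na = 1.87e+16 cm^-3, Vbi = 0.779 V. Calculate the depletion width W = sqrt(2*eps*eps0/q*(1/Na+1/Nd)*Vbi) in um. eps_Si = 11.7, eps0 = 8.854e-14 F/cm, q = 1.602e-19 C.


Step 1: 1/Na + 1/Nd = 1/1.87e+16 + 1/1.47e+17 = 6.02787e-17
Step 2: 2*eps*eps0/q = 2*11.7*8.854e-14/1.602e-19 = 1.293281e+07
Step 3: W^2 = 1.293281e+07 * 6.02787e-17 * 0.779 = 6.07287e-10
Step 4: W = sqrt(6.07287e-10) = 2.464e-05 cm = 0.2464 um

0.2464


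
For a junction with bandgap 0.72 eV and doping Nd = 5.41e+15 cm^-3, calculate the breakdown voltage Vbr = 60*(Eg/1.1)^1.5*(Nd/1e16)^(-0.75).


Step 1: Eg/1.1 = 0.72/1.1 = 0.654545
Step 2: (Eg/1.1)^1.5 = 0.654545^1.5 = 0.529553
Step 3: (Nd/1e16)^(-0.75) = (0.541)^(-0.75) = 1.585266
Step 4: Vbr = 60 * 0.529553 * 1.585266 = 50.4 V

50.4


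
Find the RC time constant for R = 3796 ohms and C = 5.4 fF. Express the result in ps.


Step 1: tau = R * C
Step 2: tau = 3796 * 5.4 fF = 3796 * 5.4e-15 F
Step 3: tau = 2.04984e-11 s = 20.4984 ps

20.4984


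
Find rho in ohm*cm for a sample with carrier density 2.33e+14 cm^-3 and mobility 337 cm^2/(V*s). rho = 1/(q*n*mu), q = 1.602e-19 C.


Step 1: sigma = q * n * mu = 1.602e-19 * 2.33e+14 * 337 = 1.25791e-02 S/cm
Step 2: rho = 1 / sigma = 1 / 1.25791e-02 = 79.5 ohm*cm

79.5


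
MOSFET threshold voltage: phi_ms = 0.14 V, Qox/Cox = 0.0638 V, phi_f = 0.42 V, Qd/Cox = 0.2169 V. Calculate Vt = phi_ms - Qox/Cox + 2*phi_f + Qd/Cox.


Step 1: Vt = phi_ms - Qox/Cox + 2*phi_f + Qd/Cox
Step 2: Vt = 0.14 - 0.0638 + 2*0.42 + 0.2169
Step 3: Vt = 0.14 - 0.0638 + 0.84 + 0.2169
Step 4: Vt = 1.1331 V

1.1331


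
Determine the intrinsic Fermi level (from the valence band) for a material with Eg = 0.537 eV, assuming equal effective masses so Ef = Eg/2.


Step 1: For an intrinsic semiconductor, the Fermi level sits at midgap.
Step 2: Ef = Eg / 2 = 0.537 / 2 = 0.2685 eV

0.2685


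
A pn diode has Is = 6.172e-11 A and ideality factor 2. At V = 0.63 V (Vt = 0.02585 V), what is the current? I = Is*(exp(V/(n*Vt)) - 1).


Step 1: V/(n*Vt) = 0.63/(2*0.02585) = 12.1857
Step 2: exp(12.1857) = 1.9597e+05
Step 3: I = 6.172e-11 * (1.9597e+05 - 1) = 1.21e-05 A

1.21e-05


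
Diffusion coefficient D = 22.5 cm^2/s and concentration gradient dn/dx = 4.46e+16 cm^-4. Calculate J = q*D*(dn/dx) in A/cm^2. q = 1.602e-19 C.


Step 1: J = q * D * (dn/dx)
Step 2: J = 1.602e-19 * 22.5 * 4.46e+16
Step 3: J = 1.61e-01 A/cm^2

1.61e-01


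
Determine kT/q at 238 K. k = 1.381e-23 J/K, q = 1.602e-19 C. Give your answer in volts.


Step 1: kT = 1.381e-23 * 238 = 3.28678e-21 J
Step 2: Vt = kT/q = 3.28678e-21 / 1.602e-19
Step 3: Vt = 0.02052 V

0.02052


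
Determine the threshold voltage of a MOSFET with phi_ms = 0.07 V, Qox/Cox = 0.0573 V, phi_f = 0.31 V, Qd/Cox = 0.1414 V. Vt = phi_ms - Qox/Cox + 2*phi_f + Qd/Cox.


Step 1: Vt = phi_ms - Qox/Cox + 2*phi_f + Qd/Cox
Step 2: Vt = 0.07 - 0.0573 + 2*0.31 + 0.1414
Step 3: Vt = 0.07 - 0.0573 + 0.62 + 0.1414
Step 4: Vt = 0.7741 V

0.7741


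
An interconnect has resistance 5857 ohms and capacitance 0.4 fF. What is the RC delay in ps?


Step 1: tau = R * C
Step 2: tau = 5857 * 0.4 fF = 5857 * 4.0e-16 F
Step 3: tau = 2.3428e-12 s = 2.3428 ps

2.3428


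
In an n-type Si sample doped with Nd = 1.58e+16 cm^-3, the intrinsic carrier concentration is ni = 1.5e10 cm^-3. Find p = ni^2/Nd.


Step 1: Since Nd >> ni, n ≈ Nd = 1.58e+16 cm^-3
Step 2: p = ni^2 / n = (1.5e10)^2 / 1.58e+16
Step 3: p = 2.25e20 / 1.58e+16 = 1.42e+04 cm^-3

1.42e+04


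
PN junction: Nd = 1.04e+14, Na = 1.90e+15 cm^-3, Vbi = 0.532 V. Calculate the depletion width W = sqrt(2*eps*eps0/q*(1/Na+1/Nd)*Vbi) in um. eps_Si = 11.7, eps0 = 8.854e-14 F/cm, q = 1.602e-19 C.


Step 1: 1/Na + 1/Nd = 1/1.90e+15 + 1/1.04e+14 = 1.01417e-14
Step 2: 2*eps*eps0/q = 2*11.7*8.854e-14/1.602e-19 = 1.293281e+07
Step 3: W^2 = 1.293281e+07 * 1.01417e-14 * 0.532 = 6.97775e-08
Step 4: W = sqrt(6.97775e-08) = 2.642e-04 cm = 2.642 um

2.642


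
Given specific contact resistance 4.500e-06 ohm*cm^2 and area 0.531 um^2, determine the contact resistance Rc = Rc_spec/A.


Step 1: Convert area to cm^2: 0.531 um^2 = 5.3100e-09 cm^2
Step 2: Rc = Rc_spec / A = 4.500e-06 / 5.3100e-09
Step 3: Rc = 8.47e+02 ohms

8.47e+02


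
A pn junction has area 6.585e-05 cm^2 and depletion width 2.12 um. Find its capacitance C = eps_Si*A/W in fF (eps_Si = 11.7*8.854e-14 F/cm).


Step 1: eps_Si = 11.7 * 8.854e-14 = 1.035918e-12 F/cm
Step 2: W in cm = 2.12 * 1e-4 = 2.12e-04 cm
Step 3: C = 1.035918e-12 * 6.585e-05 / 2.12e-04 = 3.217698e-13 F
Step 4: C = 321.77 fF

321.77


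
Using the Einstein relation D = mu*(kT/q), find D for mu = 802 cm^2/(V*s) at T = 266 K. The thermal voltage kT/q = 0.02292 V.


Step 1: D = mu * (kT/q)
Step 2: D = 802 * 0.02292
Step 3: D = 18.38 cm^2/s

18.38


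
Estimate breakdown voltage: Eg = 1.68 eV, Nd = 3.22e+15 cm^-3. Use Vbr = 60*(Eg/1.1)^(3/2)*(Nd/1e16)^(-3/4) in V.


Step 1: Eg/1.1 = 1.68/1.1 = 1.527273
Step 2: (Eg/1.1)^1.5 = 1.527273^1.5 = 1.887448
Step 3: (Nd/1e16)^(-0.75) = (0.322)^(-0.75) = 2.339419
Step 4: Vbr = 60 * 1.887448 * 2.339419 = 264.9 V

264.9


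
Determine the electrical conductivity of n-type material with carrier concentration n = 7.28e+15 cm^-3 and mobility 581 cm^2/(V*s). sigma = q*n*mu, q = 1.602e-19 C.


Step 1: sigma = q * n * mu
Step 2: sigma = 1.602e-19 * 7.28e+15 * 581
Step 3: sigma = 6.776e-01 S/cm

6.776e-01


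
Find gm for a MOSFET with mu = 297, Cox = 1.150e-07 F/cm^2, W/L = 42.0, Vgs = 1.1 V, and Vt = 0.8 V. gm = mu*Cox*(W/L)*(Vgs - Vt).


Step 1: Vov = Vgs - Vt = 1.1 - 0.8 = 0.3 V
Step 2: gm = mu * Cox * (W/L) * Vov
Step 3: gm = 297 * 1.150e-07 * 42.0 * 0.3 = 4.30e-04 S

4.30e-04


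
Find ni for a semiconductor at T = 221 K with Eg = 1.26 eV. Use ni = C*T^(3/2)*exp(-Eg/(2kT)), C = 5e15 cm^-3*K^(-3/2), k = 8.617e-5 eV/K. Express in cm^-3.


Step 1: Compute kT = 8.617e-5 * 221 = 0.01904357 eV
Step 2: Exponent = -Eg/(2kT) = -1.26/(2*0.01904357) = -33.08203
Step 3: T^(3/2) = 221^1.5 = 3285.40
Step 4: ni = 5e15 * 3285.40 * exp(-33.08203) = 7.05e+04 cm^-3

7.05e+04


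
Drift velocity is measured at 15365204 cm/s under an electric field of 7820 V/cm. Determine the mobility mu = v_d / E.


Step 1: mu = v_d / E
Step 2: mu = 15365204 / 7820
Step 3: mu = 1964.86 cm^2/(V*s)

1964.86


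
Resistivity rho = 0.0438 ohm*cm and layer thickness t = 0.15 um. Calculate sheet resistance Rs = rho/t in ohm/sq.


Step 1: Convert thickness to cm: t = 0.15 um = 1.5000e-05 cm
Step 2: Rs = rho / t = 0.0438 / 1.5000e-05
Step 3: Rs = 2920.0 ohm/sq

2920.0


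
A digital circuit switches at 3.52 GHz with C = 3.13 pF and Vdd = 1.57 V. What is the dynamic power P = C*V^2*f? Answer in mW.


Step 1: V^2 = 1.57^2 = 2.4649 V^2
Step 2: P = C*V^2*f = 3.13e-12 F * 2.4649 * 3.52e9 Hz
Step 3: P = 2.715728224e-02 W
Step 4: P = 27.157 mW

27.157


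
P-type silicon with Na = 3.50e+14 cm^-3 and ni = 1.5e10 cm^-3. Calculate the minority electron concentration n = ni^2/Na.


Step 1: Majority hole concentration p ≈ Na = 3.50e+14 cm^-3
Step 2: n = ni^2 / Na = (1.5e10)^2 / 3.50e+14
Step 3: n = 6.43e+05 cm^-3

6.43e+05


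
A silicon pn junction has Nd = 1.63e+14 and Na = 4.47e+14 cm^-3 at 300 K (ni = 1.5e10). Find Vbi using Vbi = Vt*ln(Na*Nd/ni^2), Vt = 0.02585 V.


Step 1: Compute Na*Nd/ni^2 = 4.47e+14 * 1.63e+14 / (1.5e10)^2 = 3.2383e+08
Step 2: ln(3.2383e+08) = 19.5957
Step 3: Vbi = 0.02585 * 19.5957 = 0.507 V

0.507


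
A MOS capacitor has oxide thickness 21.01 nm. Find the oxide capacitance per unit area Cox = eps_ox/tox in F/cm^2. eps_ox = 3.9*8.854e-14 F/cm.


Step 1: eps_ox = 3.9 * 8.854e-14 = 3.45306e-13 F/cm
Step 2: tox in cm = 21.01 nm * 1e-7 = 2.1010e-06 cm
Step 3: Cox = 3.45306e-13 / 2.1010e-06 = 1.64e-07 F/cm^2

1.64e-07


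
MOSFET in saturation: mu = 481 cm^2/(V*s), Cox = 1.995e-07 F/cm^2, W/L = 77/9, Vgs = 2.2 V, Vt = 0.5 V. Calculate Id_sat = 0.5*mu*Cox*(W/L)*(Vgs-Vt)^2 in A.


Step 1: Overdrive voltage Vov = Vgs - Vt = 2.2 - 0.5 = 1.7 V
Step 2: W/L = 77/9 = 8.55556
Step 3: Id = 0.5 * 481 * 1.995e-07 * 8.55556 * 1.7^2
Step 4: Id = 1.19e-03 A

1.19e-03


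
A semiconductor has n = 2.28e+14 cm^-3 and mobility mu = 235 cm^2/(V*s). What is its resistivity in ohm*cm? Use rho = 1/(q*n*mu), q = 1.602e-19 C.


Step 1: sigma = q * n * mu = 1.602e-19 * 2.28e+14 * 235 = 8.58352e-03 S/cm
Step 2: rho = 1 / sigma = 1 / 8.58352e-03 = 116.5 ohm*cm

116.5


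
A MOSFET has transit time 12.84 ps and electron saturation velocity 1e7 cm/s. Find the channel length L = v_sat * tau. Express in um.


Step 1: tau in seconds = 12.84 ps * 1e-12 = 1.2840e-11 s
Step 2: L = v_sat * tau = 1e7 * 1.2840e-11 = 1.2840e-04 cm
Step 3: L in um = 1.2840e-04 * 1e4 = 1.284 um

1.284


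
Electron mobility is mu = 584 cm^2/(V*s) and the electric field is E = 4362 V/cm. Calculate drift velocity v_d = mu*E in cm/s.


Step 1: v_d = mu * E
Step 2: v_d = 584 * 4362 = 2547408
Step 3: v_d = 2.55e+06 cm/s

2.55e+06


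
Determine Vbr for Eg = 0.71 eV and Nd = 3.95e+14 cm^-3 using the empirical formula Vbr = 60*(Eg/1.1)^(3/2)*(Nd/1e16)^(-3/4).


Step 1: Eg/1.1 = 0.71/1.1 = 0.645455
Step 2: (Eg/1.1)^1.5 = 0.645455^1.5 = 0.518560
Step 3: (Nd/1e16)^(-0.75) = (0.0395)^(-0.75) = 11.286315
Step 4: Vbr = 60 * 0.518560 * 11.286315 = 351.2 V

351.2


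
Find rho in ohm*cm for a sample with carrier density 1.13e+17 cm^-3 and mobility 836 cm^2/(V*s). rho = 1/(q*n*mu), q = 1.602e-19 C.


Step 1: sigma = q * n * mu = 1.602e-19 * 1.13e+17 * 836 = 1.51338e+01 S/cm
Step 2: rho = 1 / sigma = 1 / 1.51338e+01 = 0.06608 ohm*cm

0.06608


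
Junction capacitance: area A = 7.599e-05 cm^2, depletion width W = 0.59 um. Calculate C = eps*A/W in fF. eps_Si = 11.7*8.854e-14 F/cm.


Step 1: eps_Si = 11.7 * 8.854e-14 = 1.035918e-12 F/cm
Step 2: W in cm = 0.59 * 1e-4 = 5.90e-05 cm
Step 3: C = 1.035918e-12 * 7.599e-05 / 5.90e-05 = 1.334227e-12 F
Step 4: C = 1334.23 fF

1334.23


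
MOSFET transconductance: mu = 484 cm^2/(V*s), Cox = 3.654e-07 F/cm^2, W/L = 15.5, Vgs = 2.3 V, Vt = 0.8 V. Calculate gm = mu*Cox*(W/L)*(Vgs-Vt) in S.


Step 1: Vov = Vgs - Vt = 2.3 - 0.8 = 1.5 V
Step 2: gm = mu * Cox * (W/L) * Vov
Step 3: gm = 484 * 3.654e-07 * 15.5 * 1.5 = 4.11e-03 S

4.11e-03


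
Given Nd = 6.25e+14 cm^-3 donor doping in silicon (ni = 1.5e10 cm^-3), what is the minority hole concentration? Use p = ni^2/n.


Step 1: Since Nd >> ni, n ≈ Nd = 6.25e+14 cm^-3
Step 2: p = ni^2 / n = (1.5e10)^2 / 6.25e+14
Step 3: p = 2.25e20 / 6.25e+14 = 3.60e+05 cm^-3

3.60e+05


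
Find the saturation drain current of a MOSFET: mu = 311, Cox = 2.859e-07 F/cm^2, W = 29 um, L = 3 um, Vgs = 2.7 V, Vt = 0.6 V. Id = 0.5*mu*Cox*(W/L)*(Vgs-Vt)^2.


Step 1: Overdrive voltage Vov = Vgs - Vt = 2.7 - 0.6 = 2.1 V
Step 2: W/L = 29/3 = 9.66667
Step 3: Id = 0.5 * 311 * 2.859e-07 * 9.66667 * 2.1^2
Step 4: Id = 1.90e-03 A

1.90e-03


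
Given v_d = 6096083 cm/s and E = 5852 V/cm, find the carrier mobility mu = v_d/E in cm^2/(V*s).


Step 1: mu = v_d / E
Step 2: mu = 6096083 / 5852
Step 3: mu = 1041.71 cm^2/(V*s)

1041.71


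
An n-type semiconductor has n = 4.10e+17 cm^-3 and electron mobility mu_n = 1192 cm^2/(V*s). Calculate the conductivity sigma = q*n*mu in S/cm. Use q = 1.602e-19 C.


Step 1: sigma = q * n * mu
Step 2: sigma = 1.602e-19 * 4.10e+17 * 1192
Step 3: sigma = 7.829e+01 S/cm

7.829e+01


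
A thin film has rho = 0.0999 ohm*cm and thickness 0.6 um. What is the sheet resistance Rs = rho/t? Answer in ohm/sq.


Step 1: Convert thickness to cm: t = 0.6 um = 6.0000e-05 cm
Step 2: Rs = rho / t = 0.0999 / 6.0000e-05
Step 3: Rs = 1665.0 ohm/sq

1665.0


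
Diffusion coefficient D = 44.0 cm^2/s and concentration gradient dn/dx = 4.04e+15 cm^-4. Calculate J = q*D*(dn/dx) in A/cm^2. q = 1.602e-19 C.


Step 1: J = q * D * (dn/dx)
Step 2: J = 1.602e-19 * 44.0 * 4.04e+15
Step 3: J = 2.85e-02 A/cm^2

2.85e-02


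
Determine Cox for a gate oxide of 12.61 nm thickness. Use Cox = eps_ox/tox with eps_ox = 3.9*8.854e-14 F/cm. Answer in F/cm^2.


Step 1: eps_ox = 3.9 * 8.854e-14 = 3.45306e-13 F/cm
Step 2: tox in cm = 12.61 nm * 1e-7 = 1.2610e-06 cm
Step 3: Cox = 3.45306e-13 / 1.2610e-06 = 2.74e-07 F/cm^2

2.74e-07


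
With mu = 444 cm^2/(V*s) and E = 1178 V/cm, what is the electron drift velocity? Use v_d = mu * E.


Step 1: v_d = mu * E
Step 2: v_d = 444 * 1178 = 523032
Step 3: v_d = 5.23e+05 cm/s

5.23e+05


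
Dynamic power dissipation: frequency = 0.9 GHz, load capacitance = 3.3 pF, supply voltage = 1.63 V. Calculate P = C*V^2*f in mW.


Step 1: V^2 = 1.63^2 = 2.6569 V^2
Step 2: P = C*V^2*f = 3.3e-12 F * 2.6569 * 0.9e9 Hz
Step 3: P = 7.890993e-03 W
Step 4: P = 7.891 mW

7.891


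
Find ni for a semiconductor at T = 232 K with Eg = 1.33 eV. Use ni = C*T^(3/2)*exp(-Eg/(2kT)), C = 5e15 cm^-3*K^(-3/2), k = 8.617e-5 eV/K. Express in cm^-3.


Step 1: Compute kT = 8.617e-5 * 232 = 0.01999144 eV
Step 2: Exponent = -Eg/(2kT) = -1.33/(2*0.01999144) = -33.26424
Step 3: T^(3/2) = 232^1.5 = 3533.72
Step 4: ni = 5e15 * 3533.72 * exp(-33.26424) = 6.32e+04 cm^-3

6.32e+04


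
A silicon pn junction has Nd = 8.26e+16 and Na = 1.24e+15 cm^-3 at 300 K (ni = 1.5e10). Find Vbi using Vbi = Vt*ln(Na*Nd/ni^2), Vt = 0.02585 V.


Step 1: Compute Na*Nd/ni^2 = 1.24e+15 * 8.26e+16 / (1.5e10)^2 = 4.5522e+11
Step 2: ln(4.5522e+11) = 26.8440
Step 3: Vbi = 0.02585 * 26.8440 = 0.694 V

0.694


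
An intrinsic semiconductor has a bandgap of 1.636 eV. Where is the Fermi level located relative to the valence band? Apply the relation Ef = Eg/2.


Step 1: For an intrinsic semiconductor, the Fermi level sits at midgap.
Step 2: Ef = Eg / 2 = 1.636 / 2 = 0.818 eV

0.818


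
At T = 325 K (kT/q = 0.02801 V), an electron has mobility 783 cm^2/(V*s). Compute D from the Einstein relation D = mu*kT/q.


Step 1: D = mu * (kT/q)
Step 2: D = 783 * 0.02801
Step 3: D = 21.93 cm^2/s

21.93


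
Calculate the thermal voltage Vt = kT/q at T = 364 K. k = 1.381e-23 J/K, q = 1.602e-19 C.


Step 1: kT = 1.381e-23 * 364 = 5.02684e-21 J
Step 2: Vt = kT/q = 5.02684e-21 / 1.602e-19
Step 3: Vt = 0.03138 V

0.03138


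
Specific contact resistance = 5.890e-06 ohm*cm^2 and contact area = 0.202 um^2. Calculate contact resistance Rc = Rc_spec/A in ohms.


Step 1: Convert area to cm^2: 0.202 um^2 = 2.0200e-09 cm^2
Step 2: Rc = Rc_spec / A = 5.890e-06 / 2.0200e-09
Step 3: Rc = 2.92e+03 ohms

2.92e+03


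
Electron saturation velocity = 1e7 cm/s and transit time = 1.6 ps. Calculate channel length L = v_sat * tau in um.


Step 1: tau in seconds = 1.6 ps * 1e-12 = 1.6000e-12 s
Step 2: L = v_sat * tau = 1e7 * 1.6000e-12 = 1.6000e-05 cm
Step 3: L in um = 1.6000e-05 * 1e4 = 0.16 um

0.16


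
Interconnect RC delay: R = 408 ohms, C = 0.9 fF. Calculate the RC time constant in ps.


Step 1: tau = R * C
Step 2: tau = 408 * 0.9 fF = 408 * 9.0e-16 F
Step 3: tau = 3.672e-13 s = 0.3672 ps

0.3672


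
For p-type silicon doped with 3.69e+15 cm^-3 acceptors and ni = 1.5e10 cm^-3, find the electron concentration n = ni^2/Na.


Step 1: Majority hole concentration p ≈ Na = 3.69e+15 cm^-3
Step 2: n = ni^2 / Na = (1.5e10)^2 / 3.69e+15
Step 3: n = 6.10e+04 cm^-3

6.10e+04


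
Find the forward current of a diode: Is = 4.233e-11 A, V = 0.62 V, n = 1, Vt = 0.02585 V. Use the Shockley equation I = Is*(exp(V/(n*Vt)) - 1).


Step 1: V/(n*Vt) = 0.62/(1*0.02585) = 23.9845
Step 2: exp(23.9845) = 2.6082e+10
Step 3: I = 4.233e-11 * (2.6082e+10 - 1) = 1.10e+00 A

1.10e+00


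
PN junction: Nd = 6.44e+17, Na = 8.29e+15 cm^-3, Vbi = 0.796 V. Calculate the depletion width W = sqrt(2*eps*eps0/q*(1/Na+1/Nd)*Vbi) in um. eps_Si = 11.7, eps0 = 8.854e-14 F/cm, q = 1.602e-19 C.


Step 1: 1/Na + 1/Nd = 1/8.29e+15 + 1/6.44e+17 = 1.22180e-16
Step 2: 2*eps*eps0/q = 2*11.7*8.854e-14/1.602e-19 = 1.293281e+07
Step 3: W^2 = 1.293281e+07 * 1.22180e-16 * 0.796 = 1.25778e-09
Step 4: W = sqrt(1.25778e-09) = 3.547e-05 cm = 0.3547 um

0.3547


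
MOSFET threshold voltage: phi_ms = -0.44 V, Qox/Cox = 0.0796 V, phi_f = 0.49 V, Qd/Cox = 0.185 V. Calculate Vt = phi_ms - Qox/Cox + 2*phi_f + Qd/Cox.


Step 1: Vt = phi_ms - Qox/Cox + 2*phi_f + Qd/Cox
Step 2: Vt = -0.44 - 0.0796 + 2*0.49 + 0.185
Step 3: Vt = -0.44 - 0.0796 + 0.98 + 0.185
Step 4: Vt = 0.6454 V

0.6454


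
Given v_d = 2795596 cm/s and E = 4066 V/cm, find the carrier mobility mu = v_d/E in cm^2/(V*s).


Step 1: mu = v_d / E
Step 2: mu = 2795596 / 4066
Step 3: mu = 687.55 cm^2/(V*s)

687.55


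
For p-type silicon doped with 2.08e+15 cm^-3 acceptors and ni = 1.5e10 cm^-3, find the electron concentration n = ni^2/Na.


Step 1: Majority hole concentration p ≈ Na = 2.08e+15 cm^-3
Step 2: n = ni^2 / Na = (1.5e10)^2 / 2.08e+15
Step 3: n = 1.08e+05 cm^-3

1.08e+05


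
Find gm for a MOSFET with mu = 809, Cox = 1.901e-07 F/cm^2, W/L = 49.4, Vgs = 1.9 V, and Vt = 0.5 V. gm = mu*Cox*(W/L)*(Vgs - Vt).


Step 1: Vov = Vgs - Vt = 1.9 - 0.5 = 1.4 V
Step 2: gm = mu * Cox * (W/L) * Vov
Step 3: gm = 809 * 1.901e-07 * 49.4 * 1.4 = 1.06e-02 S

1.06e-02


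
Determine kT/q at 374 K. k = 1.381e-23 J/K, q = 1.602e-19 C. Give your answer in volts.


Step 1: kT = 1.381e-23 * 374 = 5.16494e-21 J
Step 2: Vt = kT/q = 5.16494e-21 / 1.602e-19
Step 3: Vt = 0.03224 V

0.03224


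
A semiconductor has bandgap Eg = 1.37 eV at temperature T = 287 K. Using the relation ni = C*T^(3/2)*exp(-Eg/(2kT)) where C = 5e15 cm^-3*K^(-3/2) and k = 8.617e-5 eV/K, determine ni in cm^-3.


Step 1: Compute kT = 8.617e-5 * 287 = 0.02473079 eV
Step 2: Exponent = -Eg/(2kT) = -1.37/(2*0.02473079) = -27.69827
Step 3: T^(3/2) = 287^1.5 = 4862.09
Step 4: ni = 5e15 * 4862.09 * exp(-27.69827) = 2.27e+07 cm^-3

2.27e+07


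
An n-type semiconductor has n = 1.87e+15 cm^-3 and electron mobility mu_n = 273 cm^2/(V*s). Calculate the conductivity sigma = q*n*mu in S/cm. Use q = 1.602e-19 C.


Step 1: sigma = q * n * mu
Step 2: sigma = 1.602e-19 * 1.87e+15 * 273
Step 3: sigma = 8.178e-02 S/cm

8.178e-02


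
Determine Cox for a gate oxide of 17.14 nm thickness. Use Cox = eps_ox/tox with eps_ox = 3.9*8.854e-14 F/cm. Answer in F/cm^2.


Step 1: eps_ox = 3.9 * 8.854e-14 = 3.45306e-13 F/cm
Step 2: tox in cm = 17.14 nm * 1e-7 = 1.7140e-06 cm
Step 3: Cox = 3.45306e-13 / 1.7140e-06 = 2.01e-07 F/cm^2

2.01e-07


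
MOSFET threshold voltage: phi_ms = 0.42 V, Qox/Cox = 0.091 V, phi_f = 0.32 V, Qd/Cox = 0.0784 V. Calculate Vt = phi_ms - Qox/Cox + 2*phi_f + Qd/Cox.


Step 1: Vt = phi_ms - Qox/Cox + 2*phi_f + Qd/Cox
Step 2: Vt = 0.42 - 0.091 + 2*0.32 + 0.0784
Step 3: Vt = 0.42 - 0.091 + 0.64 + 0.0784
Step 4: Vt = 1.0474 V

1.0474


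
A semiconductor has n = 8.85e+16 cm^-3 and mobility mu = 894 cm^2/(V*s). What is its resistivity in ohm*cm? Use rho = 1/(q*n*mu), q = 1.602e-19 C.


Step 1: sigma = q * n * mu = 1.602e-19 * 8.85e+16 * 894 = 1.26749e+01 S/cm
Step 2: rho = 1 / sigma = 1 / 1.26749e+01 = 0.0789 ohm*cm

0.0789


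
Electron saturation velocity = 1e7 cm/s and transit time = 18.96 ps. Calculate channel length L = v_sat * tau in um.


Step 1: tau in seconds = 18.96 ps * 1e-12 = 1.8960e-11 s
Step 2: L = v_sat * tau = 1e7 * 1.8960e-11 = 1.8960e-04 cm
Step 3: L in um = 1.8960e-04 * 1e4 = 1.896 um

1.896


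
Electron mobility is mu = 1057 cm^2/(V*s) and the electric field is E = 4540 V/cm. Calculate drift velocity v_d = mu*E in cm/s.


Step 1: v_d = mu * E
Step 2: v_d = 1057 * 4540 = 4798780
Step 3: v_d = 4.80e+06 cm/s

4.80e+06


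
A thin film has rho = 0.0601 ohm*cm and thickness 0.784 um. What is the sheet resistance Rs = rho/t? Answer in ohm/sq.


Step 1: Convert thickness to cm: t = 0.784 um = 7.8400e-05 cm
Step 2: Rs = rho / t = 0.0601 / 7.8400e-05
Step 3: Rs = 766.6 ohm/sq

766.6


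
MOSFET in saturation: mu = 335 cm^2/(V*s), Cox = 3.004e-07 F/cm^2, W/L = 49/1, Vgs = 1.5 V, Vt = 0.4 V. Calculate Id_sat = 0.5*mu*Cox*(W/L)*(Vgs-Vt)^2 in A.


Step 1: Overdrive voltage Vov = Vgs - Vt = 1.5 - 0.4 = 1.1 V
Step 2: W/L = 49/1 = 49
Step 3: Id = 0.5 * 335 * 3.004e-07 * 49 * 1.1^2
Step 4: Id = 2.98e-03 A

2.98e-03


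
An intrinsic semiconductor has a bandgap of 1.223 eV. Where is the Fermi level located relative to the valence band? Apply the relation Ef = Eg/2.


Step 1: For an intrinsic semiconductor, the Fermi level sits at midgap.
Step 2: Ef = Eg / 2 = 1.223 / 2 = 0.6115 eV

0.6115


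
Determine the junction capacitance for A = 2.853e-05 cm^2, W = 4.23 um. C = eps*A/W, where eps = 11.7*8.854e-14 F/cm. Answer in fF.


Step 1: eps_Si = 11.7 * 8.854e-14 = 1.035918e-12 F/cm
Step 2: W in cm = 4.23 * 1e-4 = 4.23e-04 cm
Step 3: C = 1.035918e-12 * 2.853e-05 / 4.23e-04 = 6.986936e-14 F
Step 4: C = 69.87 fF

69.87


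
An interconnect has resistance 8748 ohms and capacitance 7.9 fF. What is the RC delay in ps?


Step 1: tau = R * C
Step 2: tau = 8748 * 7.9 fF = 8748 * 7.9e-15 F
Step 3: tau = 6.91092e-11 s = 69.1092 ps

69.1092


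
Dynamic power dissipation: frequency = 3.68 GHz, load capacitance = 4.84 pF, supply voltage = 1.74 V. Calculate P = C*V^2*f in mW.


Step 1: V^2 = 1.74^2 = 3.0276 V^2
Step 2: P = C*V^2*f = 4.84e-12 F * 3.0276 * 3.68e9 Hz
Step 3: P = 5.392518912e-02 W
Step 4: P = 53.925 mW

53.925


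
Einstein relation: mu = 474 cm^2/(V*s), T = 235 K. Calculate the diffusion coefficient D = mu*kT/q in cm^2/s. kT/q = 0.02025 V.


Step 1: D = mu * (kT/q)
Step 2: D = 474 * 0.02025
Step 3: D = 9.6 cm^2/s

9.6


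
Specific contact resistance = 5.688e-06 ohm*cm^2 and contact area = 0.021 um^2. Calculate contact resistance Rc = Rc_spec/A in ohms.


Step 1: Convert area to cm^2: 0.021 um^2 = 2.1000e-10 cm^2
Step 2: Rc = Rc_spec / A = 5.688e-06 / 2.1000e-10
Step 3: Rc = 2.71e+04 ohms

2.71e+04


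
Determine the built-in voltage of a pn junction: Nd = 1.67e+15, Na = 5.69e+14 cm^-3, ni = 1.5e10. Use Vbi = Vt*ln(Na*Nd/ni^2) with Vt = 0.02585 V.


Step 1: Compute Na*Nd/ni^2 = 5.69e+14 * 1.67e+15 / (1.5e10)^2 = 4.2232e+09
Step 2: ln(4.2232e+09) = 22.1639
Step 3: Vbi = 0.02585 * 22.1639 = 0.573 V

0.573


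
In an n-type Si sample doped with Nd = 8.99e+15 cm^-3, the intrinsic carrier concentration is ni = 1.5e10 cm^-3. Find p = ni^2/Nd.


Step 1: Since Nd >> ni, n ≈ Nd = 8.99e+15 cm^-3
Step 2: p = ni^2 / n = (1.5e10)^2 / 8.99e+15
Step 3: p = 2.25e20 / 8.99e+15 = 2.50e+04 cm^-3

2.50e+04


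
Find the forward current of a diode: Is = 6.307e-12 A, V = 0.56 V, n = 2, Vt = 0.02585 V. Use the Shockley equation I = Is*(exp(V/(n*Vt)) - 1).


Step 1: V/(n*Vt) = 0.56/(2*0.02585) = 10.8317
Step 2: exp(10.8317) = 5.0600e+04
Step 3: I = 6.307e-12 * (5.0600e+04 - 1) = 3.19e-07 A

3.19e-07


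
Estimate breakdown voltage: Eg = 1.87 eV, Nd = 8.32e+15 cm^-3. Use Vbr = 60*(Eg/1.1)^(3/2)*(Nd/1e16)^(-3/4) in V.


Step 1: Eg/1.1 = 1.87/1.1 = 1.700000
Step 2: (Eg/1.1)^1.5 = 1.700000^1.5 = 2.216529
Step 3: (Nd/1e16)^(-0.75) = (0.832)^(-0.75) = 1.147909
Step 4: Vbr = 60 * 2.216529 * 1.147909 = 152.7 V

152.7


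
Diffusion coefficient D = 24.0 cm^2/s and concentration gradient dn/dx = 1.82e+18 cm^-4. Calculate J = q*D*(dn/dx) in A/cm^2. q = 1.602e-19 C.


Step 1: J = q * D * (dn/dx)
Step 2: J = 1.602e-19 * 24.0 * 1.82e+18
Step 3: J = 7.00e+00 A/cm^2

7.00e+00


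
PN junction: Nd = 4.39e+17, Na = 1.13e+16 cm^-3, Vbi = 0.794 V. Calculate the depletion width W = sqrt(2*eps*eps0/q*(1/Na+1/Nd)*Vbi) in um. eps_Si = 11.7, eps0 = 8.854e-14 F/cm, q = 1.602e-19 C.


Step 1: 1/Na + 1/Nd = 1/1.13e+16 + 1/4.39e+17 = 9.07735e-17
Step 2: 2*eps*eps0/q = 2*11.7*8.854e-14/1.602e-19 = 1.293281e+07
Step 3: W^2 = 1.293281e+07 * 9.07735e-17 * 0.794 = 9.32121e-10
Step 4: W = sqrt(9.32121e-10) = 3.053e-05 cm = 0.3053 um

0.3053


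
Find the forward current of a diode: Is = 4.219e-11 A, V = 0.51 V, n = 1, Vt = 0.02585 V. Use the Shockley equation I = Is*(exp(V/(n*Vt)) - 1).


Step 1: V/(n*Vt) = 0.51/(1*0.02585) = 19.7292
Step 2: exp(19.7292) = 3.7007e+08
Step 3: I = 4.219e-11 * (3.7007e+08 - 1) = 1.56e-02 A

1.56e-02


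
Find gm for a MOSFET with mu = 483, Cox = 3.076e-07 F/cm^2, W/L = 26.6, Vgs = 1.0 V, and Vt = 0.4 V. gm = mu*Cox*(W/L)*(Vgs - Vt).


Step 1: Vov = Vgs - Vt = 1.0 - 0.4 = 0.6 V
Step 2: gm = mu * Cox * (W/L) * Vov
Step 3: gm = 483 * 3.076e-07 * 26.6 * 0.6 = 2.37e-03 S

2.37e-03


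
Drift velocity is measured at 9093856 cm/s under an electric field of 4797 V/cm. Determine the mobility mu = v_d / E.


Step 1: mu = v_d / E
Step 2: mu = 9093856 / 4797
Step 3: mu = 1895.74 cm^2/(V*s)

1895.74


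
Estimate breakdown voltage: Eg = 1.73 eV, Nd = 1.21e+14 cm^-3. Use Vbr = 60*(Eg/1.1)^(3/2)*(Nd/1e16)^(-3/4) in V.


Step 1: Eg/1.1 = 1.73/1.1 = 1.572727
Step 2: (Eg/1.1)^1.5 = 1.572727^1.5 = 1.972332
Step 3: (Nd/1e16)^(-0.75) = (0.0121)^(-0.75) = 27.410122
Step 4: Vbr = 60 * 1.972332 * 27.410122 = 3243.7 V

3243.7


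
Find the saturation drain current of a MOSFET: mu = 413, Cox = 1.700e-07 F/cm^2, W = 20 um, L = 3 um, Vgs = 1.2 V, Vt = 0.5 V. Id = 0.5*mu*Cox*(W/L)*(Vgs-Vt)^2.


Step 1: Overdrive voltage Vov = Vgs - Vt = 1.2 - 0.5 = 0.7 V
Step 2: W/L = 20/3 = 6.66667
Step 3: Id = 0.5 * 413 * 1.700e-07 * 6.66667 * 0.7^2
Step 4: Id = 1.15e-04 A

1.15e-04


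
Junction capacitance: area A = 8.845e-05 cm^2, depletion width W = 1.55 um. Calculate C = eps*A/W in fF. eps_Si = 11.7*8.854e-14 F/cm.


Step 1: eps_Si = 11.7 * 8.854e-14 = 1.035918e-12 F/cm
Step 2: W in cm = 1.55 * 1e-4 = 1.55e-04 cm
Step 3: C = 1.035918e-12 * 8.845e-05 / 1.55e-04 = 5.911416e-13 F
Step 4: C = 591.14 fF

591.14


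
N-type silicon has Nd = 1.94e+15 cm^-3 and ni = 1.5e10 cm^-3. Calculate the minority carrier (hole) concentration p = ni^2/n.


Step 1: Since Nd >> ni, n ≈ Nd = 1.94e+15 cm^-3
Step 2: p = ni^2 / n = (1.5e10)^2 / 1.94e+15
Step 3: p = 2.25e20 / 1.94e+15 = 1.16e+05 cm^-3

1.16e+05


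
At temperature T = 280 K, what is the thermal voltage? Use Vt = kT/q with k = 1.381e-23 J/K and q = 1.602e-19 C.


Step 1: kT = 1.381e-23 * 280 = 3.8668e-21 J
Step 2: Vt = kT/q = 3.8668e-21 / 1.602e-19
Step 3: Vt = 0.02414 V

0.02414


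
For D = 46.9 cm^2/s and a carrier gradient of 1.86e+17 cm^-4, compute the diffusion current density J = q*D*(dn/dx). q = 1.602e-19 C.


Step 1: J = q * D * (dn/dx)
Step 2: J = 1.602e-19 * 46.9 * 1.86e+17
Step 3: J = 1.40e+00 A/cm^2

1.40e+00


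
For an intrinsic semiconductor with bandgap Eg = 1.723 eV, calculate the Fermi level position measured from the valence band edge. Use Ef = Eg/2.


Step 1: For an intrinsic semiconductor, the Fermi level sits at midgap.
Step 2: Ef = Eg / 2 = 1.723 / 2 = 0.8615 eV

0.8615


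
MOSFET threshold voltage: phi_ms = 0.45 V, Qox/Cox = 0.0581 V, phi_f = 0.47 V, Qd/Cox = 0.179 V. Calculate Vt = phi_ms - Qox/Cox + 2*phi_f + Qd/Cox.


Step 1: Vt = phi_ms - Qox/Cox + 2*phi_f + Qd/Cox
Step 2: Vt = 0.45 - 0.0581 + 2*0.47 + 0.179
Step 3: Vt = 0.45 - 0.0581 + 0.94 + 0.179
Step 4: Vt = 1.5109 V

1.5109


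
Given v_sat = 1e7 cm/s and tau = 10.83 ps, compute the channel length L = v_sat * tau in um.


Step 1: tau in seconds = 10.83 ps * 1e-12 = 1.0830e-11 s
Step 2: L = v_sat * tau = 1e7 * 1.0830e-11 = 1.0830e-04 cm
Step 3: L in um = 1.0830e-04 * 1e4 = 1.083 um

1.083


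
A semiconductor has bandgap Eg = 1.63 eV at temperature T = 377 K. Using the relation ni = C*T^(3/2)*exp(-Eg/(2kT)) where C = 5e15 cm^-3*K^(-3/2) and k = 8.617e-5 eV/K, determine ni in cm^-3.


Step 1: Compute kT = 8.617e-5 * 377 = 0.03248609 eV
Step 2: Exponent = -Eg/(2kT) = -1.63/(2*0.03248609) = -25.08766
Step 3: T^(3/2) = 377^1.5 = 7320.02
Step 4: ni = 5e15 * 7320.02 * exp(-25.08766) = 4.66e+08 cm^-3

4.66e+08


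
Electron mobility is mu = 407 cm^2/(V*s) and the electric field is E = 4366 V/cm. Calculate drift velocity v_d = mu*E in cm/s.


Step 1: v_d = mu * E
Step 2: v_d = 407 * 4366 = 1776962
Step 3: v_d = 1.78e+06 cm/s

1.78e+06


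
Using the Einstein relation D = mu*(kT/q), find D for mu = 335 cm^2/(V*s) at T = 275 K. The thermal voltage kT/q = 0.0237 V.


Step 1: D = mu * (kT/q)
Step 2: D = 335 * 0.0237
Step 3: D = 7.94 cm^2/s

7.94


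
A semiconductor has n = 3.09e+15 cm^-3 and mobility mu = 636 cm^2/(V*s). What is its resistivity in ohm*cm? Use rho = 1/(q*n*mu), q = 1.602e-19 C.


Step 1: sigma = q * n * mu = 1.602e-19 * 3.09e+15 * 636 = 3.14831e-01 S/cm
Step 2: rho = 1 / sigma = 1 / 3.14831e-01 = 3.176 ohm*cm

3.176


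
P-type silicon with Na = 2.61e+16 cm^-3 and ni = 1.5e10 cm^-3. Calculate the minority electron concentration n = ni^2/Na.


Step 1: Majority hole concentration p ≈ Na = 2.61e+16 cm^-3
Step 2: n = ni^2 / Na = (1.5e10)^2 / 2.61e+16
Step 3: n = 8.62e+03 cm^-3

8.62e+03


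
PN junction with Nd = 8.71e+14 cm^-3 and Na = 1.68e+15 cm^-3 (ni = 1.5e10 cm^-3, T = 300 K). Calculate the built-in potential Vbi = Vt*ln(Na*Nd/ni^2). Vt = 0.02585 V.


Step 1: Compute Na*Nd/ni^2 = 1.68e+15 * 8.71e+14 / (1.5e10)^2 = 6.5035e+09
Step 2: ln(6.5035e+09) = 22.5956
Step 3: Vbi = 0.02585 * 22.5956 = 0.584 V

0.584


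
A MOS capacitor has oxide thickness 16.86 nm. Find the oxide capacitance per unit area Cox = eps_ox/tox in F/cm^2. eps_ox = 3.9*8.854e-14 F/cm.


Step 1: eps_ox = 3.9 * 8.854e-14 = 3.45306e-13 F/cm
Step 2: tox in cm = 16.86 nm * 1e-7 = 1.6860e-06 cm
Step 3: Cox = 3.45306e-13 / 1.6860e-06 = 2.05e-07 F/cm^2

2.05e-07


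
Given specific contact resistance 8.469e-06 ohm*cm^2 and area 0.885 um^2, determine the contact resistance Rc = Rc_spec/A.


Step 1: Convert area to cm^2: 0.885 um^2 = 8.8500e-09 cm^2
Step 2: Rc = Rc_spec / A = 8.469e-06 / 8.8500e-09
Step 3: Rc = 9.57e+02 ohms

9.57e+02


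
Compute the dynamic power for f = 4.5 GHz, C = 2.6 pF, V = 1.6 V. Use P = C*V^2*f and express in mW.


Step 1: V^2 = 1.6^2 = 2.56 V^2
Step 2: P = C*V^2*f = 2.6e-12 F * 2.56 * 4.5e9 Hz
Step 3: P = 2.9952e-02 W
Step 4: P = 29.952 mW

29.952


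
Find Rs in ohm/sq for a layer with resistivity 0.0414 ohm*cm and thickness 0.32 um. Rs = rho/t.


Step 1: Convert thickness to cm: t = 0.32 um = 3.2000e-05 cm
Step 2: Rs = rho / t = 0.0414 / 3.2000e-05
Step 3: Rs = 1293.8 ohm/sq

1293.8


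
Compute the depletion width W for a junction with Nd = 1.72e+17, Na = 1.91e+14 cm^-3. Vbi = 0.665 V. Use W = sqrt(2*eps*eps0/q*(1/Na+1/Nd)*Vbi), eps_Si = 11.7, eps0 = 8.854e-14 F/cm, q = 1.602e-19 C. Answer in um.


Step 1: 1/Na + 1/Nd = 1/1.91e+14 + 1/1.72e+17 = 5.24142e-15
Step 2: 2*eps*eps0/q = 2*11.7*8.854e-14/1.602e-19 = 1.293281e+07
Step 3: W^2 = 1.293281e+07 * 5.24142e-15 * 0.665 = 4.50779e-08
Step 4: W = sqrt(4.50779e-08) = 2.123e-04 cm = 2.123 um

2.123
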